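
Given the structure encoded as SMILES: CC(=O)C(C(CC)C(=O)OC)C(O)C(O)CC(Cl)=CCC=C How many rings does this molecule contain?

In SMILES, each pair of matching ring-closure digits denotes one ring-closing bond; the number of such bonds equals the number of independent rings.
Ring-closure bonds here: 0.

0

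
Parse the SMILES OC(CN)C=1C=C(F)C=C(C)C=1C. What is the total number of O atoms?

Scan the SMILES for O atoms (remember two-letter symbols like Cl and Br are single atoms).
Oxygen count: 1.

1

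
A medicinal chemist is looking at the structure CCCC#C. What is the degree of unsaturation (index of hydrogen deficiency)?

2

Degree of unsaturation = (number of rings) + (number of π bonds).
Ring closures in the SMILES: 0.
π bonds: 1 triple bond (each 2 DoU) → 2 DoU from unsaturation.
Total DoU = 0 + 2 = 2.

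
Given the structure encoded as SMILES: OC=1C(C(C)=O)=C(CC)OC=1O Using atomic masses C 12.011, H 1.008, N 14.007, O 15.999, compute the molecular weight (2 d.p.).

First, the molecular formula is C8H10O4 (counting implicit H from valence).
  C: 8 × 12.011 = 96.088
  H: 10 × 1.008 = 10.080
  O: 4 × 15.999 = 63.996
Sum: 8×12.011 + 10×1.008 + 4×15.999 = 170.164 → 170.16 g/mol.

170.16 g/mol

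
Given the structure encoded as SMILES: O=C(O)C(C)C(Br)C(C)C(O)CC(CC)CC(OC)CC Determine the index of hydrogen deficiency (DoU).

1

Degree of unsaturation = (number of rings) + (number of π bonds).
Ring closures in the SMILES: 0.
π bonds: 1 double bond (each 1 DoU) → 1 DoU from unsaturation.
Total DoU = 0 + 1 = 1.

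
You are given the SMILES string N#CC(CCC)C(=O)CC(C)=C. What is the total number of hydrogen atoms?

Walk through each heavy atom and fill implicit hydrogens from standard valence (C 4, N 3, O 2, S 2, halogen 1):
  atom 1: N, bond orders sum to 3 (valence 3) → 0 H
  atom 2: C, bond orders sum to 4 (valence 4) → 0 H
  atom 3: C, bond orders sum to 3 (valence 4) → 1 H
  atom 4: C, bond orders sum to 2 (valence 4) → 2 H
  atom 5: C, bond orders sum to 2 (valence 4) → 2 H
  atom 6: C, bond orders sum to 1 (valence 4) → 3 H
  atom 7: C, bond orders sum to 4 (valence 4) → 0 H
  atom 8: O, bond orders sum to 2 (valence 2) → 0 H
  atom 9: C, bond orders sum to 2 (valence 4) → 2 H
  atom 10: C, bond orders sum to 4 (valence 4) → 0 H
  atom 11: C, bond orders sum to 1 (valence 4) → 3 H
  atom 12: C, bond orders sum to 2 (valence 4) → 2 H
Total hydrogens: 15.

15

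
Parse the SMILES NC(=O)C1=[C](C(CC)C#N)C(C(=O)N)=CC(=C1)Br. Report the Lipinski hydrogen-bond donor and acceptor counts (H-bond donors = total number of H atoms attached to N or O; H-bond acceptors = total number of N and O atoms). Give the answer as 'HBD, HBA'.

Donors: find every N or O and count the H atoms it carries.
  atom 1 (N): bond orders sum to 1 → 2 H
  atom 3 (O): bond orders sum to 2 → 0 H
  atom 10 (N): bond orders sum to 3 → 0 H
  atom 13 (O): bond orders sum to 2 → 0 H
  atom 14 (N): bond orders sum to 1 → 2 H
Lipinski HBD = 4.
Acceptors: N atoms = 3, O atoms = 2 → HBA = 5.

4, 5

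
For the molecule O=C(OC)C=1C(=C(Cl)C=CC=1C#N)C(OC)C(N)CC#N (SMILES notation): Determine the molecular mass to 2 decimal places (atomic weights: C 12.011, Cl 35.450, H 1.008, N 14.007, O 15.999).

307.73 g/mol

First, the molecular formula is C14H14ClN3O3 (counting implicit H from valence).
  C: 14 × 12.011 = 168.154
  Cl: 1 × 35.450 = 35.450
  H: 14 × 1.008 = 14.112
  N: 3 × 14.007 = 42.021
  O: 3 × 15.999 = 47.997
Sum: 14×12.011 + 1×35.450 + 14×1.008 + 3×14.007 + 3×15.999 = 307.734 → 307.73 g/mol.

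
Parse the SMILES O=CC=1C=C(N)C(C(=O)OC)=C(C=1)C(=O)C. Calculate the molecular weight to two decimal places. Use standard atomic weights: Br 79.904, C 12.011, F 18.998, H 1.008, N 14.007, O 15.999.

First, the molecular formula is C11H11NO4 (counting implicit H from valence).
  C: 11 × 12.011 = 132.121
  H: 11 × 1.008 = 11.088
  N: 1 × 14.007 = 14.007
  O: 4 × 15.999 = 63.996
Sum: 11×12.011 + 11×1.008 + 1×14.007 + 4×15.999 = 221.212 → 221.21 g/mol.

221.21 g/mol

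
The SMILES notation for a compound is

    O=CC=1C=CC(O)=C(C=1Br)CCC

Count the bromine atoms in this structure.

Scan the SMILES for Br atoms (remember two-letter symbols like Cl and Br are single atoms).
Bromine count: 1.

1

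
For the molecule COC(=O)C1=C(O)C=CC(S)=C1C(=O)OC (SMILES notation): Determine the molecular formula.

C10H10O5S

Walk through each heavy atom and fill implicit hydrogens from standard valence (C 4, N 3, O 2, S 2, halogen 1):
  atom 1: C, bond orders sum to 1 (valence 4) → 3 H
  atom 2: O, bond orders sum to 2 (valence 2) → 0 H
  atom 3: C, bond orders sum to 4 (valence 4) → 0 H
  atom 4: O, bond orders sum to 2 (valence 2) → 0 H
  atom 5: C, bond orders sum to 4 (valence 4) → 0 H
  atom 6: C, bond orders sum to 4 (valence 4) → 0 H
  atom 7: O, bond orders sum to 1 (valence 2) → 1 H
  atom 8: C, bond orders sum to 3 (valence 4) → 1 H
  atom 9: C, bond orders sum to 3 (valence 4) → 1 H
  atom 10: C, bond orders sum to 4 (valence 4) → 0 H
  atom 11: S, bond orders sum to 1 (valence 2) → 1 H
  atom 12: C, bond orders sum to 4 (valence 4) → 0 H
  atom 13: C, bond orders sum to 4 (valence 4) → 0 H
  atom 14: O, bond orders sum to 2 (valence 2) → 0 H
  atom 15: O, bond orders sum to 2 (valence 2) → 0 H
  atom 16: C, bond orders sum to 1 (valence 4) → 3 H
Totals → C:10, H:10, O:5, S:1.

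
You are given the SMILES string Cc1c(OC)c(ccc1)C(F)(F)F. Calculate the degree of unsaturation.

Molecular formula: C9H9F3O.
DoU = (2C + 2 + N − H − X) / 2, where X is the halogen count and O/S are ignored.
    = (2·9 + 2 + 0 − 9 − 3) / 2 = 8 / 2 = 4.

4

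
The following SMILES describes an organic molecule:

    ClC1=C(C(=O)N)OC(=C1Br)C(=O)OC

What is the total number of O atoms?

Scan the SMILES for O atoms (remember two-letter symbols like Cl and Br are single atoms).
Oxygen count: 4.

4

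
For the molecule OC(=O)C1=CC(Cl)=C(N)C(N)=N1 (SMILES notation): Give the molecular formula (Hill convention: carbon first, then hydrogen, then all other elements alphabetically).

Walk through each heavy atom and fill implicit hydrogens from standard valence (C 4, N 3, O 2, S 2, halogen 1):
  atom 1: O, bond orders sum to 1 (valence 2) → 1 H
  atom 2: C, bond orders sum to 4 (valence 4) → 0 H
  atom 3: O, bond orders sum to 2 (valence 2) → 0 H
  atom 4: C, bond orders sum to 4 (valence 4) → 0 H
  atom 5: C, bond orders sum to 3 (valence 4) → 1 H
  atom 6: C, bond orders sum to 4 (valence 4) → 0 H
  atom 7: Cl (halogen, monovalent) → 0 H
  atom 8: C, bond orders sum to 4 (valence 4) → 0 H
  atom 9: N, bond orders sum to 1 (valence 3) → 2 H
  atom 10: C, bond orders sum to 4 (valence 4) → 0 H
  atom 11: N, bond orders sum to 1 (valence 3) → 2 H
  atom 12: N, bond orders sum to 3 (valence 3) → 0 H
Totals → C:6, H:6, Cl:1, N:3, O:2.

C6H6ClN3O2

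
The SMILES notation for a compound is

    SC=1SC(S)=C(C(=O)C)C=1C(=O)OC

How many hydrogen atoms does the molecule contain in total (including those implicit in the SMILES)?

Walk through each heavy atom and fill implicit hydrogens from standard valence (C 4, N 3, O 2, S 2, halogen 1):
  atom 1: S, bond orders sum to 1 (valence 2) → 1 H
  atom 2: C, bond orders sum to 4 (valence 4) → 0 H
  atom 3: S, bond orders sum to 2 (valence 2) → 0 H
  atom 4: C, bond orders sum to 4 (valence 4) → 0 H
  atom 5: S, bond orders sum to 1 (valence 2) → 1 H
  atom 6: C, bond orders sum to 4 (valence 4) → 0 H
  atom 7: C, bond orders sum to 4 (valence 4) → 0 H
  atom 8: O, bond orders sum to 2 (valence 2) → 0 H
  atom 9: C, bond orders sum to 1 (valence 4) → 3 H
  atom 10: C, bond orders sum to 4 (valence 4) → 0 H
  atom 11: C, bond orders sum to 4 (valence 4) → 0 H
  atom 12: O, bond orders sum to 2 (valence 2) → 0 H
  atom 13: O, bond orders sum to 2 (valence 2) → 0 H
  atom 14: C, bond orders sum to 1 (valence 4) → 3 H
Total hydrogens: 8.

8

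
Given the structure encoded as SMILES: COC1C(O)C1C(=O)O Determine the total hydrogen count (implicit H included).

8

Walk through each heavy atom and fill implicit hydrogens from standard valence (C 4, N 3, O 2, S 2, halogen 1):
  atom 1: C, bond orders sum to 1 (valence 4) → 3 H
  atom 2: O, bond orders sum to 2 (valence 2) → 0 H
  atom 3: C, bond orders sum to 3 (valence 4) → 1 H
  atom 4: C, bond orders sum to 3 (valence 4) → 1 H
  atom 5: O, bond orders sum to 1 (valence 2) → 1 H
  atom 6: C, bond orders sum to 3 (valence 4) → 1 H
  atom 7: C, bond orders sum to 4 (valence 4) → 0 H
  atom 8: O, bond orders sum to 2 (valence 2) → 0 H
  atom 9: O, bond orders sum to 1 (valence 2) → 1 H
Total hydrogens: 8.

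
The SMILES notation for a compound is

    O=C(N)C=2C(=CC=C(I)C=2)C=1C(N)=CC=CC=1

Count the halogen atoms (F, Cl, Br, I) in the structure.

Halogen atoms appear at heavy-atom position 9 (1×I).
Other groups present: 1 amide, 1 primary amine.
Halogen count: 1.

1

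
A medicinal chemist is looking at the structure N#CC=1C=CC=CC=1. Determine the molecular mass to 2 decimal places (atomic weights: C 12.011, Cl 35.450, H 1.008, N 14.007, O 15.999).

103.12 g/mol

First, the molecular formula is C7H5N (counting implicit H from valence).
  C: 7 × 12.011 = 84.077
  H: 5 × 1.008 = 5.040
  N: 1 × 14.007 = 14.007
Sum: 7×12.011 + 5×1.008 + 1×14.007 = 103.124 → 103.12 g/mol.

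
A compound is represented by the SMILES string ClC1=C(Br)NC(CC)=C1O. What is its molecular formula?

Walk through each heavy atom and fill implicit hydrogens from standard valence (C 4, N 3, O 2, S 2, halogen 1):
  atom 1: Cl (halogen, monovalent) → 0 H
  atom 2: C, bond orders sum to 4 (valence 4) → 0 H
  atom 3: C, bond orders sum to 4 (valence 4) → 0 H
  atom 4: Br (halogen, monovalent) → 0 H
  atom 5: N, bond orders sum to 2 (valence 3) → 1 H
  atom 6: C, bond orders sum to 4 (valence 4) → 0 H
  atom 7: C, bond orders sum to 2 (valence 4) → 2 H
  atom 8: C, bond orders sum to 1 (valence 4) → 3 H
  atom 9: C, bond orders sum to 4 (valence 4) → 0 H
  atom 10: O, bond orders sum to 1 (valence 2) → 1 H
Totals → C:6, H:7, Br:1, Cl:1, N:1, O:1.
In Hill order: C6H7BrClNO.

C6H7BrClNO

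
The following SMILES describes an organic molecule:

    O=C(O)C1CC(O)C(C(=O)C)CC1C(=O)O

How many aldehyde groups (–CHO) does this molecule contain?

0

Scan the SMILES for the aldehyde motif — none present.
Groups that are present: 2 carboxylic acid, 1 hydroxyl, 1 ketone.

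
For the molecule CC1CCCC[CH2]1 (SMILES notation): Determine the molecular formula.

Walk through each heavy atom and fill implicit hydrogens from standard valence (C 4, N 3, O 2, S 2, halogen 1):
  atom 1: C, bond orders sum to 1 (valence 4) → 3 H
  atom 2: C, bond orders sum to 3 (valence 4) → 1 H
  atom 3: C, bond orders sum to 2 (valence 4) → 2 H
  atom 4: C, bond orders sum to 2 (valence 4) → 2 H
  atom 5: C, bond orders sum to 2 (valence 4) → 2 H
  atom 6: C, bond orders sum to 2 (valence 4) → 2 H
  atom 7: C with explicit H count 2
Totals → C:7, H:14.

C7H14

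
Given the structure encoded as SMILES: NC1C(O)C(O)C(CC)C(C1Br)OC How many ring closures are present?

In SMILES, each pair of matching ring-closure digits denotes one ring-closing bond; the number of such bonds equals the number of independent rings.
Ring-closure bonds here: 1.

1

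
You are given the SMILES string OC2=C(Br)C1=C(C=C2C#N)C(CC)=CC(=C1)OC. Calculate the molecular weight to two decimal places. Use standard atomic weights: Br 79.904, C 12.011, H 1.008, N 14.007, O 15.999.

First, the molecular formula is C14H12BrNO2 (counting implicit H from valence).
  Br: 1 × 79.904 = 79.904
  C: 14 × 12.011 = 168.154
  H: 12 × 1.008 = 12.096
  N: 1 × 14.007 = 14.007
  O: 2 × 15.999 = 31.998
Sum: 1×79.904 + 14×12.011 + 12×1.008 + 1×14.007 + 2×15.999 = 306.159 → 306.16 g/mol.

306.16 g/mol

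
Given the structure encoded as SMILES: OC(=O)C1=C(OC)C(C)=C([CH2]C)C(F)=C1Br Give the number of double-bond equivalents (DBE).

5

Molecular formula: C11H12BrFO3.
DoU = (2C + 2 + N − H − X) / 2, where X is the halogen count and O/S are ignored.
    = (2·11 + 2 + 0 − 12 − 2) / 2 = 10 / 2 = 5.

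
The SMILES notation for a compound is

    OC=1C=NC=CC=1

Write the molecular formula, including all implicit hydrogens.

Walk through each heavy atom and fill implicit hydrogens from standard valence (C 4, N 3, O 2, S 2, halogen 1):
  atom 1: O, bond orders sum to 1 (valence 2) → 1 H
  atom 2: C, bond orders sum to 4 (valence 4) → 0 H
  atom 3: C, bond orders sum to 3 (valence 4) → 1 H
  atom 4: N, bond orders sum to 3 (valence 3) → 0 H
  atom 5: C, bond orders sum to 3 (valence 4) → 1 H
  atom 6: C, bond orders sum to 3 (valence 4) → 1 H
  atom 7: C, bond orders sum to 3 (valence 4) → 1 H
Totals → C:5, H:5, N:1, O:1.

C5H5NO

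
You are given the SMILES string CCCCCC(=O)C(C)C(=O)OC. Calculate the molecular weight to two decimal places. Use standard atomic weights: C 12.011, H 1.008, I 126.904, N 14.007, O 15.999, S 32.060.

First, the molecular formula is C10H18O3 (counting implicit H from valence).
  C: 10 × 12.011 = 120.110
  H: 18 × 1.008 = 18.144
  O: 3 × 15.999 = 47.997
Sum: 10×12.011 + 18×1.008 + 3×15.999 = 186.251 → 186.25 g/mol.

186.25 g/mol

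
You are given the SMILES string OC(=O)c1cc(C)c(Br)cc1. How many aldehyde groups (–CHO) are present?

0

Scan the SMILES for the aldehyde motif — none present.
Groups that are present: 1 carboxylic acid.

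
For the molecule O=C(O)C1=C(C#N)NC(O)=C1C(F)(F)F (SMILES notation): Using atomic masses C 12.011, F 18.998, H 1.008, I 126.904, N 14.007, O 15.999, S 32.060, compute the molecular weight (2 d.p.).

220.11 g/mol

First, the molecular formula is C7H3F3N2O3 (counting implicit H from valence).
  C: 7 × 12.011 = 84.077
  F: 3 × 18.998 = 56.994
  H: 3 × 1.008 = 3.024
  N: 2 × 14.007 = 28.014
  O: 3 × 15.999 = 47.997
Sum: 7×12.011 + 3×18.998 + 3×1.008 + 2×14.007 + 3×15.999 = 220.106 → 220.11 g/mol.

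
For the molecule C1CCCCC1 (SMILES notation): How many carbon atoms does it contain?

6

Count every carbon token in the SMILES (each C, including those in ring-closure positions and inside branches).
Carbon count: 6.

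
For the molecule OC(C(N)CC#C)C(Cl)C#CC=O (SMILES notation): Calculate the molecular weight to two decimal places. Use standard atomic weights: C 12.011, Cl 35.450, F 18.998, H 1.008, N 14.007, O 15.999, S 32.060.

First, the molecular formula is C9H10ClNO2 (counting implicit H from valence).
  C: 9 × 12.011 = 108.099
  Cl: 1 × 35.450 = 35.450
  H: 10 × 1.008 = 10.080
  N: 1 × 14.007 = 14.007
  O: 2 × 15.999 = 31.998
Sum: 9×12.011 + 1×35.450 + 10×1.008 + 1×14.007 + 2×15.999 = 199.634 → 199.63 g/mol.

199.63 g/mol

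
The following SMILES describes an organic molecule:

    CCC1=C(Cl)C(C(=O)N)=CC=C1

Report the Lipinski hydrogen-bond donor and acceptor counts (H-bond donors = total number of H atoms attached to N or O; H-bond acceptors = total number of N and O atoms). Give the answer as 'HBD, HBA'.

2, 2

Donors: find every N or O and count the H atoms it carries.
  atom 8 (O): bond orders sum to 2 → 0 H
  atom 9 (N): bond orders sum to 1 → 2 H
Lipinski HBD = 2.
Acceptors: N atoms = 1, O atoms = 1 → HBA = 2.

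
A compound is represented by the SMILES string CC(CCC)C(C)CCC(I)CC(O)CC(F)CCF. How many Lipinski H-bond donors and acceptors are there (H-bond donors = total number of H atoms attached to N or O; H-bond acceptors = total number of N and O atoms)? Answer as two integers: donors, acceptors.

1, 1

Donors: find every N or O and count the H atoms it carries.
  atom 14 (O): bond orders sum to 1 → 1 H
Lipinski HBD = 1.
Acceptors: N atoms = 0, O atoms = 1 → HBA = 1.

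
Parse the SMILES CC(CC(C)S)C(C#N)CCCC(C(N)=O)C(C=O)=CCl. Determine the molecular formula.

C15H23ClN2O2S

Walk through each heavy atom and fill implicit hydrogens from standard valence (C 4, N 3, O 2, S 2, halogen 1):
  atom 1: C, bond orders sum to 1 (valence 4) → 3 H
  atom 2: C, bond orders sum to 3 (valence 4) → 1 H
  atom 3: C, bond orders sum to 2 (valence 4) → 2 H
  atom 4: C, bond orders sum to 3 (valence 4) → 1 H
  atom 5: C, bond orders sum to 1 (valence 4) → 3 H
  atom 6: S, bond orders sum to 1 (valence 2) → 1 H
  atom 7: C, bond orders sum to 3 (valence 4) → 1 H
  atom 8: C, bond orders sum to 4 (valence 4) → 0 H
  atom 9: N, bond orders sum to 3 (valence 3) → 0 H
  atom 10: C, bond orders sum to 2 (valence 4) → 2 H
  atom 11: C, bond orders sum to 2 (valence 4) → 2 H
  atom 12: C, bond orders sum to 2 (valence 4) → 2 H
  atom 13: C, bond orders sum to 3 (valence 4) → 1 H
  atom 14: C, bond orders sum to 4 (valence 4) → 0 H
  atom 15: N, bond orders sum to 1 (valence 3) → 2 H
  atom 16: O, bond orders sum to 2 (valence 2) → 0 H
  atom 17: C, bond orders sum to 4 (valence 4) → 0 H
  atom 18: C, bond orders sum to 3 (valence 4) → 1 H
  atom 19: O, bond orders sum to 2 (valence 2) → 0 H
  atom 20: C, bond orders sum to 3 (valence 4) → 1 H
  atom 21: Cl (halogen, monovalent) → 0 H
Totals → C:15, H:23, Cl:1, N:2, O:2, S:1.
In Hill order: C15H23ClN2O2S.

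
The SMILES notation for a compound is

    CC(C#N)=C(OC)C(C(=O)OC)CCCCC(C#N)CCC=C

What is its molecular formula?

Walk through each heavy atom and fill implicit hydrogens from standard valence (C 4, N 3, O 2, S 2, halogen 1):
  atom 1: C, bond orders sum to 1 (valence 4) → 3 H
  atom 2: C, bond orders sum to 4 (valence 4) → 0 H
  atom 3: C, bond orders sum to 4 (valence 4) → 0 H
  atom 4: N, bond orders sum to 3 (valence 3) → 0 H
  atom 5: C, bond orders sum to 4 (valence 4) → 0 H
  atom 6: O, bond orders sum to 2 (valence 2) → 0 H
  atom 7: C, bond orders sum to 1 (valence 4) → 3 H
  atom 8: C, bond orders sum to 3 (valence 4) → 1 H
  atom 9: C, bond orders sum to 4 (valence 4) → 0 H
  atom 10: O, bond orders sum to 2 (valence 2) → 0 H
  atom 11: O, bond orders sum to 2 (valence 2) → 0 H
  atom 12: C, bond orders sum to 1 (valence 4) → 3 H
  atom 13: C, bond orders sum to 2 (valence 4) → 2 H
  atom 14: C, bond orders sum to 2 (valence 4) → 2 H
  atom 15: C, bond orders sum to 2 (valence 4) → 2 H
  atom 16: C, bond orders sum to 2 (valence 4) → 2 H
  atom 17: C, bond orders sum to 3 (valence 4) → 1 H
  atom 18: C, bond orders sum to 4 (valence 4) → 0 H
  atom 19: N, bond orders sum to 3 (valence 3) → 0 H
  atom 20: C, bond orders sum to 2 (valence 4) → 2 H
  atom 21: C, bond orders sum to 2 (valence 4) → 2 H
  atom 22: C, bond orders sum to 3 (valence 4) → 1 H
  atom 23: C, bond orders sum to 2 (valence 4) → 2 H
Totals → C:18, H:26, N:2, O:3.
In Hill order: C18H26N2O3.

C18H26N2O3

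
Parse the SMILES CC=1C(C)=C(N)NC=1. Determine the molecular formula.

Walk through each heavy atom and fill implicit hydrogens from standard valence (C 4, N 3, O 2, S 2, halogen 1):
  atom 1: C, bond orders sum to 1 (valence 4) → 3 H
  atom 2: C, bond orders sum to 4 (valence 4) → 0 H
  atom 3: C, bond orders sum to 4 (valence 4) → 0 H
  atom 4: C, bond orders sum to 1 (valence 4) → 3 H
  atom 5: C, bond orders sum to 4 (valence 4) → 0 H
  atom 6: N, bond orders sum to 1 (valence 3) → 2 H
  atom 7: N, bond orders sum to 2 (valence 3) → 1 H
  atom 8: C, bond orders sum to 3 (valence 4) → 1 H
Totals → C:6, H:10, N:2.
In Hill order: C6H10N2.

C6H10N2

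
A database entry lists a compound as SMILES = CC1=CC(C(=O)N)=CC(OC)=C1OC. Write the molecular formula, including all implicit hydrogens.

Walk through each heavy atom and fill implicit hydrogens from standard valence (C 4, N 3, O 2, S 2, halogen 1):
  atom 1: C, bond orders sum to 1 (valence 4) → 3 H
  atom 2: C, bond orders sum to 4 (valence 4) → 0 H
  atom 3: C, bond orders sum to 3 (valence 4) → 1 H
  atom 4: C, bond orders sum to 4 (valence 4) → 0 H
  atom 5: C, bond orders sum to 4 (valence 4) → 0 H
  atom 6: O, bond orders sum to 2 (valence 2) → 0 H
  atom 7: N, bond orders sum to 1 (valence 3) → 2 H
  atom 8: C, bond orders sum to 3 (valence 4) → 1 H
  atom 9: C, bond orders sum to 4 (valence 4) → 0 H
  atom 10: O, bond orders sum to 2 (valence 2) → 0 H
  atom 11: C, bond orders sum to 1 (valence 4) → 3 H
  atom 12: C, bond orders sum to 4 (valence 4) → 0 H
  atom 13: O, bond orders sum to 2 (valence 2) → 0 H
  atom 14: C, bond orders sum to 1 (valence 4) → 3 H
Totals → C:10, H:13, N:1, O:3.
In Hill order: C10H13NO3.

C10H13NO3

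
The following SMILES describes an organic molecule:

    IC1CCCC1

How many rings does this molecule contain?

1

In SMILES, each pair of matching ring-closure digits denotes one ring-closing bond; the number of such bonds equals the number of independent rings.
Ring-closure bonds here: 1.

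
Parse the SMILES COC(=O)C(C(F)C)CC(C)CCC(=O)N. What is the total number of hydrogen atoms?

Walk through each heavy atom and fill implicit hydrogens from standard valence (C 4, N 3, O 2, S 2, halogen 1):
  atom 1: C, bond orders sum to 1 (valence 4) → 3 H
  atom 2: O, bond orders sum to 2 (valence 2) → 0 H
  atom 3: C, bond orders sum to 4 (valence 4) → 0 H
  atom 4: O, bond orders sum to 2 (valence 2) → 0 H
  atom 5: C, bond orders sum to 3 (valence 4) → 1 H
  atom 6: C, bond orders sum to 3 (valence 4) → 1 H
  atom 7: F (halogen, monovalent) → 0 H
  atom 8: C, bond orders sum to 1 (valence 4) → 3 H
  atom 9: C, bond orders sum to 2 (valence 4) → 2 H
  atom 10: C, bond orders sum to 3 (valence 4) → 1 H
  atom 11: C, bond orders sum to 1 (valence 4) → 3 H
  atom 12: C, bond orders sum to 2 (valence 4) → 2 H
  atom 13: C, bond orders sum to 2 (valence 4) → 2 H
  atom 14: C, bond orders sum to 4 (valence 4) → 0 H
  atom 15: O, bond orders sum to 2 (valence 2) → 0 H
  atom 16: N, bond orders sum to 1 (valence 3) → 2 H
Total hydrogens: 20.

20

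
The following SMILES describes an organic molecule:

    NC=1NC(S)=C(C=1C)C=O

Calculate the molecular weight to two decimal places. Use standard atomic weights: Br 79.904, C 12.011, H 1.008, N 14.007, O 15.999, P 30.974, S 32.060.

First, the molecular formula is C6H8N2OS (counting implicit H from valence).
  C: 6 × 12.011 = 72.066
  H: 8 × 1.008 = 8.064
  N: 2 × 14.007 = 28.014
  O: 1 × 15.999 = 15.999
  S: 1 × 32.060 = 32.060
Sum: 6×12.011 + 8×1.008 + 2×14.007 + 1×15.999 + 1×32.060 = 156.203 → 156.20 g/mol.

156.20 g/mol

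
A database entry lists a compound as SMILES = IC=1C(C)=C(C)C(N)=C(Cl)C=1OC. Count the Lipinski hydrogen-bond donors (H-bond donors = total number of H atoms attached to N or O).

2

Donors: find every N or O and count the H atoms it carries.
  atom 8 (N): bond orders sum to 1 → 2 H
  atom 12 (O): bond orders sum to 2 → 0 H
Lipinski HBD = 2.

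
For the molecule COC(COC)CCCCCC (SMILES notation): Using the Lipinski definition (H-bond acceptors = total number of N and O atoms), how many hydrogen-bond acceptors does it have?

N atoms: 0; O atoms: 2.
Lipinski HBA = 0 + 2 = 2.

2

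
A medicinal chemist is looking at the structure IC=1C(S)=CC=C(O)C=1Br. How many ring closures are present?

1

In SMILES, each pair of matching ring-closure digits denotes one ring-closing bond; the number of such bonds equals the number of independent rings.
Ring-closure bonds here: 1.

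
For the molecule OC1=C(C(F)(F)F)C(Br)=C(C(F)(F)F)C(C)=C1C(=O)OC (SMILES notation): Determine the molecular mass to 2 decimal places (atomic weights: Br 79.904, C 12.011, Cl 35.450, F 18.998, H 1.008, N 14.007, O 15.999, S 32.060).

381.07 g/mol

First, the molecular formula is C11H7BrF6O3 (counting implicit H from valence).
  Br: 1 × 79.904 = 79.904
  C: 11 × 12.011 = 132.121
  F: 6 × 18.998 = 113.988
  H: 7 × 1.008 = 7.056
  O: 3 × 15.999 = 47.997
Sum: 1×79.904 + 11×12.011 + 6×18.998 + 7×1.008 + 3×15.999 = 381.066 → 381.07 g/mol.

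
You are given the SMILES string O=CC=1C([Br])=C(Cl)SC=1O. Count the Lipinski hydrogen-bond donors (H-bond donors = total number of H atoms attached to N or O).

1

Donors: find every N or O and count the H atoms it carries.
  atom 1 (O): bond orders sum to 2 → 0 H
  atom 10 (O): bond orders sum to 1 → 1 H
Lipinski HBD = 1.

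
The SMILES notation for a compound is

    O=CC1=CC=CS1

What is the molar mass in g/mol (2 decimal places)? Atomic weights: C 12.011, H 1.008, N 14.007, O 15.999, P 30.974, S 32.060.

First, the molecular formula is C5H4OS (counting implicit H from valence).
  C: 5 × 12.011 = 60.055
  H: 4 × 1.008 = 4.032
  O: 1 × 15.999 = 15.999
  S: 1 × 32.060 = 32.060
Sum: 5×12.011 + 4×1.008 + 1×15.999 + 1×32.060 = 112.146 → 112.15 g/mol.

112.15 g/mol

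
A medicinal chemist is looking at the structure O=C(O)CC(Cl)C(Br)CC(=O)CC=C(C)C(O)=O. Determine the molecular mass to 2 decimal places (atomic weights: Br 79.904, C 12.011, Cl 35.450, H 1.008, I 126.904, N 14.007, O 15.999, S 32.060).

341.58 g/mol

First, the molecular formula is C11H14BrClO5 (counting implicit H from valence).
  Br: 1 × 79.904 = 79.904
  C: 11 × 12.011 = 132.121
  Cl: 1 × 35.450 = 35.450
  H: 14 × 1.008 = 14.112
  O: 5 × 15.999 = 79.995
Sum: 1×79.904 + 11×12.011 + 1×35.450 + 14×1.008 + 5×15.999 = 341.582 → 341.58 g/mol.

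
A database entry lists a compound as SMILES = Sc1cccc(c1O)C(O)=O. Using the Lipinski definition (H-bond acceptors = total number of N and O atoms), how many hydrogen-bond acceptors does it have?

N atoms: 0; O atoms: 3.
Lipinski HBA = 0 + 3 = 3.

3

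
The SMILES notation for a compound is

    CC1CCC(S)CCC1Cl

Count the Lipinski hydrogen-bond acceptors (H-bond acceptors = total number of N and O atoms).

N atoms: 0; O atoms: 0.
Lipinski HBA = 0 + 0 = 0.

0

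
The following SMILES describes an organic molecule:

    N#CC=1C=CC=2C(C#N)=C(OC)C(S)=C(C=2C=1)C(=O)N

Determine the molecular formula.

Walk through each heavy atom and fill implicit hydrogens from standard valence (C 4, N 3, O 2, S 2, halogen 1):
  atom 1: N, bond orders sum to 3 (valence 3) → 0 H
  atom 2: C, bond orders sum to 4 (valence 4) → 0 H
  atom 3: C, bond orders sum to 4 (valence 4) → 0 H
  atom 4: C, bond orders sum to 3 (valence 4) → 1 H
  atom 5: C, bond orders sum to 3 (valence 4) → 1 H
  atom 6: C, bond orders sum to 4 (valence 4) → 0 H
  atom 7: C, bond orders sum to 4 (valence 4) → 0 H
  atom 8: C, bond orders sum to 4 (valence 4) → 0 H
  atom 9: N, bond orders sum to 3 (valence 3) → 0 H
  atom 10: C, bond orders sum to 4 (valence 4) → 0 H
  atom 11: O, bond orders sum to 2 (valence 2) → 0 H
  atom 12: C, bond orders sum to 1 (valence 4) → 3 H
  atom 13: C, bond orders sum to 4 (valence 4) → 0 H
  atom 14: S, bond orders sum to 1 (valence 2) → 1 H
  atom 15: C, bond orders sum to 4 (valence 4) → 0 H
  atom 16: C, bond orders sum to 4 (valence 4) → 0 H
  atom 17: C, bond orders sum to 3 (valence 4) → 1 H
  atom 18: C, bond orders sum to 4 (valence 4) → 0 H
  atom 19: O, bond orders sum to 2 (valence 2) → 0 H
  atom 20: N, bond orders sum to 1 (valence 3) → 2 H
Totals → C:14, H:9, N:3, O:2, S:1.

C14H9N3O2S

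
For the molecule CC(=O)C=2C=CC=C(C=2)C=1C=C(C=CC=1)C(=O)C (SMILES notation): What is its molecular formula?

C16H14O2

Walk through each heavy atom and fill implicit hydrogens from standard valence (C 4, N 3, O 2, S 2, halogen 1):
  atom 1: C, bond orders sum to 1 (valence 4) → 3 H
  atom 2: C, bond orders sum to 4 (valence 4) → 0 H
  atom 3: O, bond orders sum to 2 (valence 2) → 0 H
  atom 4: C, bond orders sum to 4 (valence 4) → 0 H
  atom 5: C, bond orders sum to 3 (valence 4) → 1 H
  atom 6: C, bond orders sum to 3 (valence 4) → 1 H
  atom 7: C, bond orders sum to 3 (valence 4) → 1 H
  atom 8: C, bond orders sum to 4 (valence 4) → 0 H
  atom 9: C, bond orders sum to 3 (valence 4) → 1 H
  atom 10: C, bond orders sum to 4 (valence 4) → 0 H
  atom 11: C, bond orders sum to 3 (valence 4) → 1 H
  atom 12: C, bond orders sum to 4 (valence 4) → 0 H
  atom 13: C, bond orders sum to 3 (valence 4) → 1 H
  atom 14: C, bond orders sum to 3 (valence 4) → 1 H
  atom 15: C, bond orders sum to 3 (valence 4) → 1 H
  atom 16: C, bond orders sum to 4 (valence 4) → 0 H
  atom 17: O, bond orders sum to 2 (valence 2) → 0 H
  atom 18: C, bond orders sum to 1 (valence 4) → 3 H
Totals → C:16, H:14, O:2.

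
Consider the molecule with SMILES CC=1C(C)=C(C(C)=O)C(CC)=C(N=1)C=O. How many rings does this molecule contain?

1

In SMILES, each pair of matching ring-closure digits denotes one ring-closing bond; the number of such bonds equals the number of independent rings.
Ring-closure bonds here: 1.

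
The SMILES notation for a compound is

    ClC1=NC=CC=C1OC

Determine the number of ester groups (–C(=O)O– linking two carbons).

Scan the SMILES for the ester motif — none present.
Groups that are present: 1 ether.

0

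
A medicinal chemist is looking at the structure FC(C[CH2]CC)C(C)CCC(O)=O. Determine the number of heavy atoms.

Every atom symbol written in the SMILES (organic subset) is one heavy atom; implicit H are not written.
Heavy atoms by element → C:10, F:1, O:2.
Total: 13.

13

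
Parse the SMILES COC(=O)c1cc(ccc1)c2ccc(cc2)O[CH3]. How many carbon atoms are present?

Count every carbon token in the SMILES (each C, including those in ring-closure positions and inside branches).
Carbon count: 15.

15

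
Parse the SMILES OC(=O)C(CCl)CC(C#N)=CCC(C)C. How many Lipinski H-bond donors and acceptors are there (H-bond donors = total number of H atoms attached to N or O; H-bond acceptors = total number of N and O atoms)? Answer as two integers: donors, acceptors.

Donors: find every N or O and count the H atoms it carries.
  atom 1 (O): bond orders sum to 1 → 1 H
  atom 3 (O): bond orders sum to 2 → 0 H
  atom 10 (N): bond orders sum to 3 → 0 H
Lipinski HBD = 1.
Acceptors: N atoms = 1, O atoms = 2 → HBA = 3.

1, 3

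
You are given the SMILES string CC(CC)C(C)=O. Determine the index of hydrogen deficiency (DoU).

1

Degree of unsaturation = (number of rings) + (number of π bonds).
Ring closures in the SMILES: 0.
π bonds: 1 double bond (each 1 DoU) → 1 DoU from unsaturation.
Total DoU = 0 + 1 = 1.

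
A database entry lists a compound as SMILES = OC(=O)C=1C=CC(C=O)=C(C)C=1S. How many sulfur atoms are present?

1

Scan the SMILES for S atoms (remember two-letter symbols like Cl and Br are single atoms).
Sulfur count: 1.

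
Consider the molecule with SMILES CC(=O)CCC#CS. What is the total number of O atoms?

1

Scan the SMILES for O atoms (remember two-letter symbols like Cl and Br are single atoms).
Oxygen count: 1.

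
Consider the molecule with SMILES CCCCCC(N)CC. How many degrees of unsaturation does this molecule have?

Degree of unsaturation = (number of rings) + (number of π bonds).
Ring closures in the SMILES: 0.
π bonds: none → 0 DoU from unsaturation.
Total DoU = 0 + 0 = 0.

0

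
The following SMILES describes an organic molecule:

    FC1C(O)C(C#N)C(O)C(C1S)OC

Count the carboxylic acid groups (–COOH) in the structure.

Scan the SMILES for the carboxylic acid motif — none present.
Groups that are present: 1 ether, 2 hydroxyl, 1 nitrile, 1 thiol.

0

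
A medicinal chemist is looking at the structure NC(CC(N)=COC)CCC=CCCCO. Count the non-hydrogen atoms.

Every atom symbol written in the SMILES (organic subset) is one heavy atom; implicit H are not written.
Heavy atoms by element → C:12, N:2, O:2.
Total: 16.

16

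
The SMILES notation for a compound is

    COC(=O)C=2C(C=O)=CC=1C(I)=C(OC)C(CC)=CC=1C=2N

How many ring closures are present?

2

In SMILES, each pair of matching ring-closure digits denotes one ring-closing bond; the number of such bonds equals the number of independent rings.
Ring-closure bonds here: 2.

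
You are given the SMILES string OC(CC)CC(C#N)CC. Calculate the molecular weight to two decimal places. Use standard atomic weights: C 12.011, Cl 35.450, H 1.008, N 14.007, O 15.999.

First, the molecular formula is C8H15NO (counting implicit H from valence).
  C: 8 × 12.011 = 96.088
  H: 15 × 1.008 = 15.120
  N: 1 × 14.007 = 14.007
  O: 1 × 15.999 = 15.999
Sum: 8×12.011 + 15×1.008 + 1×14.007 + 1×15.999 = 141.214 → 141.21 g/mol.

141.21 g/mol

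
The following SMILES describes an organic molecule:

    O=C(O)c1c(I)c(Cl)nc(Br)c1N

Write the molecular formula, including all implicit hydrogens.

Walk through each heavy atom and fill implicit hydrogens from standard valence (C 4, N 3, O 2, S 2, halogen 1); for lowercase aromatic atoms, an aromatic c carries 1 H when it has two neighbours and 0 H with three, and aromatic n carries 0 H:
  atom 1: O, bond orders sum to 2 (valence 2) → 0 H
  atom 2: C, bond orders sum to 4 (valence 4) → 0 H
  atom 3: O, bond orders sum to 1 (valence 2) → 1 H
  atom 4: aromatic c, 3 neighbours → 0 H
  atom 5: aromatic c, 3 neighbours → 0 H
  atom 6: I (halogen, monovalent) → 0 H
  atom 7: aromatic c, 3 neighbours → 0 H
  atom 8: Cl (halogen, monovalent) → 0 H
  atom 9: aromatic n, 2 neighbours → 0 H
  atom 10: aromatic c, 3 neighbours → 0 H
  atom 11: Br (halogen, monovalent) → 0 H
  atom 12: aromatic c, 3 neighbours → 0 H
  atom 13: N, bond orders sum to 1 (valence 3) → 2 H
Totals → C:6, H:3, Br:1, Cl:1, I:1, N:2, O:2.
In Hill order: C6H3BrClIN2O2.

C6H3BrClIN2O2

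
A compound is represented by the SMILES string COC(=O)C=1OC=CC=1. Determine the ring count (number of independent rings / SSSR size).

In SMILES, each pair of matching ring-closure digits denotes one ring-closing bond; the number of such bonds equals the number of independent rings.
Ring-closure bonds here: 1.

1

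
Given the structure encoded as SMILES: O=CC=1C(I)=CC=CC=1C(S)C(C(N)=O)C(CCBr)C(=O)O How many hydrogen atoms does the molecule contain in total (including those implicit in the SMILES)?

15

Walk through each heavy atom and fill implicit hydrogens from standard valence (C 4, N 3, O 2, S 2, halogen 1):
  atom 1: O, bond orders sum to 2 (valence 2) → 0 H
  atom 2: C, bond orders sum to 3 (valence 4) → 1 H
  atom 3: C, bond orders sum to 4 (valence 4) → 0 H
  atom 4: C, bond orders sum to 4 (valence 4) → 0 H
  atom 5: I (halogen, monovalent) → 0 H
  atom 6: C, bond orders sum to 3 (valence 4) → 1 H
  atom 7: C, bond orders sum to 3 (valence 4) → 1 H
  atom 8: C, bond orders sum to 3 (valence 4) → 1 H
  atom 9: C, bond orders sum to 4 (valence 4) → 0 H
  atom 10: C, bond orders sum to 3 (valence 4) → 1 H
  atom 11: S, bond orders sum to 1 (valence 2) → 1 H
  atom 12: C, bond orders sum to 3 (valence 4) → 1 H
  atom 13: C, bond orders sum to 4 (valence 4) → 0 H
  atom 14: N, bond orders sum to 1 (valence 3) → 2 H
  atom 15: O, bond orders sum to 2 (valence 2) → 0 H
  atom 16: C, bond orders sum to 3 (valence 4) → 1 H
  atom 17: C, bond orders sum to 2 (valence 4) → 2 H
  atom 18: C, bond orders sum to 2 (valence 4) → 2 H
  atom 19: Br (halogen, monovalent) → 0 H
  atom 20: C, bond orders sum to 4 (valence 4) → 0 H
  atom 21: O, bond orders sum to 2 (valence 2) → 0 H
  atom 22: O, bond orders sum to 1 (valence 2) → 1 H
Total hydrogens: 15.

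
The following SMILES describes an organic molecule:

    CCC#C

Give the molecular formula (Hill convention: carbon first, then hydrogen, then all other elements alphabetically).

Walk through each heavy atom and fill implicit hydrogens from standard valence (C 4, N 3, O 2, S 2, halogen 1):
  atom 1: C, bond orders sum to 1 (valence 4) → 3 H
  atom 2: C, bond orders sum to 2 (valence 4) → 2 H
  atom 3: C, bond orders sum to 4 (valence 4) → 0 H
  atom 4: C, bond orders sum to 3 (valence 4) → 1 H
Totals → C:4, H:6.

C4H6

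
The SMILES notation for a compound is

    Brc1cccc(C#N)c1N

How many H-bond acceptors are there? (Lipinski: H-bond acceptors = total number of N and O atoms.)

2

N atoms: 2; O atoms: 0.
Lipinski HBA = 2 + 0 = 2.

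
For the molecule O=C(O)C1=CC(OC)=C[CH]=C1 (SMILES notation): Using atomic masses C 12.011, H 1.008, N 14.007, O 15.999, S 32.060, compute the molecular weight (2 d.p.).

First, the molecular formula is C8H8O3 (counting implicit H from valence).
  C: 8 × 12.011 = 96.088
  H: 8 × 1.008 = 8.064
  O: 3 × 15.999 = 47.997
Sum: 8×12.011 + 8×1.008 + 3×15.999 = 152.149 → 152.15 g/mol.

152.15 g/mol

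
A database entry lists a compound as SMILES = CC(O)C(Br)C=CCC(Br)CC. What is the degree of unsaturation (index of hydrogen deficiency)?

Molecular formula: C9H16Br2O.
DoU = (2C + 2 + N − H − X) / 2, where X is the halogen count and O/S are ignored.
    = (2·9 + 2 + 0 − 16 − 2) / 2 = 2 / 2 = 1.

1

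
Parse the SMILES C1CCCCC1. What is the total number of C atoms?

Count every carbon token in the SMILES (each C, including those in ring-closure positions and inside branches).
Carbon count: 6.

6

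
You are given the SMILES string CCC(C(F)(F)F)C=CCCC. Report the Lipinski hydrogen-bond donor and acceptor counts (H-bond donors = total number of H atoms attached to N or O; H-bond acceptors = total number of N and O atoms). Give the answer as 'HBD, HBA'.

Donors: find every N or O and count the H atoms it carries.
  (no N or O atoms present)
Lipinski HBD = 0.
Acceptors: N atoms = 0, O atoms = 0 → HBA = 0.

0, 0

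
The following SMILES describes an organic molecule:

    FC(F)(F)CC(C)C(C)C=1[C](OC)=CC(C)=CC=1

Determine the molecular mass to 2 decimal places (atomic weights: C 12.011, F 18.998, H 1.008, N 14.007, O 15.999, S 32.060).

First, the molecular formula is C14H19F3O (counting implicit H from valence).
  C: 14 × 12.011 = 168.154
  F: 3 × 18.998 = 56.994
  H: 19 × 1.008 = 19.152
  O: 1 × 15.999 = 15.999
Sum: 14×12.011 + 3×18.998 + 19×1.008 + 1×15.999 = 260.299 → 260.30 g/mol.

260.30 g/mol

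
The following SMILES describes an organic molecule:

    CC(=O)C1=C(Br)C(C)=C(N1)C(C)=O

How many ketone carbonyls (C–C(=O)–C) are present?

2

The ketone motif appears at heavy-atom positions 2, 11 in the SMILES.
Ketone count: 2.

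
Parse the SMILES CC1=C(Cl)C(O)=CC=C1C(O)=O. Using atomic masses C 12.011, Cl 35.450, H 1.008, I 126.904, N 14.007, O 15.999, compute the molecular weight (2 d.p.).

First, the molecular formula is C8H7ClO3 (counting implicit H from valence).
  C: 8 × 12.011 = 96.088
  Cl: 1 × 35.450 = 35.450
  H: 7 × 1.008 = 7.056
  O: 3 × 15.999 = 47.997
Sum: 8×12.011 + 1×35.450 + 7×1.008 + 3×15.999 = 186.591 → 186.59 g/mol.

186.59 g/mol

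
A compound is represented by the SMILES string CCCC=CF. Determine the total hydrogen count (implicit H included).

9

Walk through each heavy atom and fill implicit hydrogens from standard valence (C 4, N 3, O 2, S 2, halogen 1):
  atom 1: C, bond orders sum to 1 (valence 4) → 3 H
  atom 2: C, bond orders sum to 2 (valence 4) → 2 H
  atom 3: C, bond orders sum to 2 (valence 4) → 2 H
  atom 4: C, bond orders sum to 3 (valence 4) → 1 H
  atom 5: C, bond orders sum to 3 (valence 4) → 1 H
  atom 6: F (halogen, monovalent) → 0 H
Total hydrogens: 9.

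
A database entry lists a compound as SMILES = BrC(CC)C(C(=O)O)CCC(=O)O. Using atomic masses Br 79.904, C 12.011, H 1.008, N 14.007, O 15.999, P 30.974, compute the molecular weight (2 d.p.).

253.09 g/mol

First, the molecular formula is C8H13BrO4 (counting implicit H from valence).
  Br: 1 × 79.904 = 79.904
  C: 8 × 12.011 = 96.088
  H: 13 × 1.008 = 13.104
  O: 4 × 15.999 = 63.996
Sum: 1×79.904 + 8×12.011 + 13×1.008 + 4×15.999 = 253.092 → 253.09 g/mol.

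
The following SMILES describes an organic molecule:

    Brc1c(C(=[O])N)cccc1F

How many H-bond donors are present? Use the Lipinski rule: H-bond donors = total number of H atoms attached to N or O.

Donors: find every N or O and count the H atoms it carries.
  atom 5 (O): bond orders sum to 2 → 0 H
  atom 6 (N): bond orders sum to 1 → 2 H
Lipinski HBD = 2.

2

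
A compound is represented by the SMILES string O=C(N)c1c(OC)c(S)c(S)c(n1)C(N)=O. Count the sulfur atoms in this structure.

Scan the SMILES for S atoms (remember two-letter symbols like Cl and Br are single atoms).
Sulfur count: 2.

2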